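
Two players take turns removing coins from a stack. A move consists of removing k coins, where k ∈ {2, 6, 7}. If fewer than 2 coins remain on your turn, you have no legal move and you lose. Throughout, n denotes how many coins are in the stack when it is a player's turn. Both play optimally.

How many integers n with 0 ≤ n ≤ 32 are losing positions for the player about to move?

Work bottom-up. With no move the player to move loses. Otherwise the position is W if at least one move leads to an L position for the opponent, and L if every move leads to a W.
n=0: no move → L
n=1: no move → L
n=2: can move to 0, which is L ⇒ W
n=3: can move to 1, which is L ⇒ W
n=4: the only move is to 2(W), a W ⇒ L
n=5: the only move is to 3(W), a W ⇒ L
n=6: can move to 4, which is L ⇒ W
n=7: can move to 5, which is L ⇒ W
n=8: can move to 1, which is L ⇒ W
n=9: moves to 7(W), 3(W), 2(W); every one is W ⇒ L
n=10: can move to 4, which is L ⇒ W
n=11: can move to 9, which is L ⇒ W
n=12: can move to 5, which is L ⇒ W
n=13: moves to 11(W), 7(W), 6(W); every one is W ⇒ L
n=14: moves to 12(W), 8(W), 7(W); every one is W ⇒ L
n=15: can move to 13, which is L ⇒ W
n=16: can move to 14, which is L ⇒ W
n=17: moves to 15(W), 11(W), 10(W); every one is W ⇒ L
n=18: moves to 16(W), 12(W), 11(W); every one is W ⇒ L
n=19: can move to 17, which is L ⇒ W
n=20: can move to 18, which is L ⇒ W
n=21: can move to 14, which is L ⇒ W
n=22: moves to 20(W), 16(W), 15(W); every one is W ⇒ L
n=23: can move to 17, which is L ⇒ W
n=24: can move to 22, which is L ⇒ W
n=25: can move to 18, which is L ⇒ W
n=26: moves to 24(W), 20(W), 19(W); every one is W ⇒ L
n=27: moves to 25(W), 21(W), 20(W); every one is W ⇒ L
n=28: can move to 26, which is L ⇒ W
n=29: can move to 27, which is L ⇒ W
n=30: moves to 28(W), 24(W), 23(W); every one is W ⇒ L
n=31: moves to 29(W), 25(W), 24(W); every one is W ⇒ L
n=32: can move to 30, which is L ⇒ W
L entries with 0 ≤ n ≤ 32: n = 0, 1, 4, 5, 9, 13, 14, 17, 18, 22, 26, 27, 30, 31; that makes 14.

14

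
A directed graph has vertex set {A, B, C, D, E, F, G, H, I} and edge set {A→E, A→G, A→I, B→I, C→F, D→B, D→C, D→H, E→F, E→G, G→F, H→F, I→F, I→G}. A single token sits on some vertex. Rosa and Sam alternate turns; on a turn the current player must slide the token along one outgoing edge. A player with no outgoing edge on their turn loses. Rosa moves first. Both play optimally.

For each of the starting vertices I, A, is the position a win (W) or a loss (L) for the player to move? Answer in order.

I: W, A: L

Positions with no move are L. A position that does have a move is losing for the player to move precisely when every available move leads to a winning position for the opponent. Fill in the labels:
Every edge goes from a vertex to one that appears earlier in the order F, G, E, I, B, A, H, C, D, so processing vertices in that order labels each vertex after all of its successors.
F: no outgoing edge → L
G: reaches L-position F → W
E: reaches L-position F → W
I: reaches L-position F → W
B: only reaches I(W), which is W → L
A: only reaches I(W), E(W), G(W), all W → L
H: reaches L-position F → W
C: reaches L-position F → W
D: reaches L-position B → W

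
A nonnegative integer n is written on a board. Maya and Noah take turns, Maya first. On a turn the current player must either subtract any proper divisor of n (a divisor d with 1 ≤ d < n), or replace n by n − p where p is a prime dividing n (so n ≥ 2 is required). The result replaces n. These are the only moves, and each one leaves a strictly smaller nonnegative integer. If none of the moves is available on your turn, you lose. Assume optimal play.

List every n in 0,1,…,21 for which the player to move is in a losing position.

Classify positions by backward induction: terminal positions (no move available) are L. From any other position, the mover wins iff some move reaches an L.
n=0: no move → L
n=1: no move → L
n=2: W (go to 0, an L position)
n=3: W (go to 0, an L position)
n=4: L (options 2(W), 3(W) are all W)
n=5: W (go to 0, an L position)
n=6: W (go to 4, an L position)
n=7: W (go to 0, an L position)
n=8: W (go to 4, an L position)
n=9: L (options 6(W), 8(W) are all W)
n=10: W (go to 9, an L position)
n=11: W (go to 0, an L position)
n=12: W (go to 9, an L position)
n=13: W (go to 0, an L position)
n=14: L (options 7(W), 12(W), 13(W) are all W)
n=15: W (go to 14, an L position)
n=16: W (go to 14, an L position)
n=17: W (go to 0, an L position)
n=18: W (go to 9, an L position)
n=19: W (go to 0, an L position)
n=20: L (options 10(W), 15(W), 16(W), 18(W), 19(W) are all W)
n=21: W (go to 14, an L position)
Reading off the rows marked L gives the requested list; there are 6 such values of n.

0, 1, 4, 9, 14, 20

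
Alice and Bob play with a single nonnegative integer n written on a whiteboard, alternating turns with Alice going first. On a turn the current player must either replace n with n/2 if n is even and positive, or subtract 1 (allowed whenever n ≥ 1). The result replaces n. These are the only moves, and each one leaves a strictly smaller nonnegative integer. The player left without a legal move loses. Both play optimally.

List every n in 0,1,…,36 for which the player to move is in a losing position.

0, 2, 5, 7, 9, 11, 13, 15, 17, 19, 21, 23, 25, 27, 29, 31, 33, 35

Compute win/loss labels from the base case upward. A position with no move is L. Any other position is W if it can reach an L in one move, else L.
n=0: no move → L
n=1: reaches L-position 0 → W
n=2: only reaches 1(W), which is W → L
n=3: reaches L-position 2 → W
n=4: reaches L-position 2 → W
n=5: only reaches 4(W), which is W → L
n=6: reaches L-position 5 → W
n=7: only reaches 6(W), which is W → L
n=8: reaches L-position 7 → W
n=9: only reaches 8(W), which is W → L
n=10: reaches L-position 5 → W
n=11: only reaches 10(W), which is W → L
n=12: reaches L-position 11 → W
n=13: only reaches 12(W), which is W → L
n=14: reaches L-position 7 → W
n=15: only reaches 14(W), which is W → L
n=16: reaches L-position 15 → W
n=17: only reaches 16(W), which is W → L
n=18: reaches L-position 9 → W
n=19: only reaches 18(W), which is W → L
n=20: reaches L-position 19 → W
n=21: only reaches 20(W), which is W → L
n=22: reaches L-position 11 → W
n=23: only reaches 22(W), which is W → L
n=24: reaches L-position 23 → W
n=25: only reaches 24(W), which is W → L
n=26: reaches L-position 13 → W
n=27: only reaches 26(W), which is W → L
n=28: reaches L-position 27 → W
n=29: only reaches 28(W), which is W → L
n=30: reaches L-position 15 → W
n=31: only reaches 30(W), which is W → L
n=32: reaches L-position 31 → W
n=33: only reaches 32(W), which is W → L
n=34: reaches L-position 17 → W
n=35: only reaches 34(W), which is W → L
n=36: reaches L-position 35 → W
Reading off the rows marked L gives the requested list; there are 18 such values of n.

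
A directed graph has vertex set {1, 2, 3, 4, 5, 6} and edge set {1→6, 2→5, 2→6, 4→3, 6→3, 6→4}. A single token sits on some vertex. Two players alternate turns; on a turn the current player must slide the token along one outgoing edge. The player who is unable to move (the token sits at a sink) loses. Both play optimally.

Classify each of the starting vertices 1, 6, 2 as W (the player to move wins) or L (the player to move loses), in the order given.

Label each position W (a win for the player to move) or L (a loss). A position with no legal move is L; any other position is W exactly when some move reaches an L, and L when every move reaches a W.
Every edge goes from a vertex to one that appears earlier in the order 3, 5, 4, 6, 1, 2, so processing vertices in that order labels each vertex after all of its successors.
3: no outgoing edge → L
5: no outgoing edge → L
4: W (go to 3, an L position)
6: W (go to 3, an L position)
1: L (sole option 6(W) is W)
2: W (go to 5, an L position)

1: L, 6: W, 2: W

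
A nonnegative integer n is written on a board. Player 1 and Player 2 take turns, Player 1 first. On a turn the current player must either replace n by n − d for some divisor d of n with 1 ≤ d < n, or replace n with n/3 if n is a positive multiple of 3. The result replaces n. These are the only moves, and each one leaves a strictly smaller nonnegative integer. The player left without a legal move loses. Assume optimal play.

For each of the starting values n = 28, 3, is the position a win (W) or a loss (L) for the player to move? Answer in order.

Classify positions by backward induction: terminal positions (no move available) are L. From any other position, the mover wins iff some move reaches an L.
n=0: no move → L
n=1: no move → L
n=2: W (go to 1, an L position)
n=3: W (go to 1, an L position)
n=4: L (options 2(W), 3(W) are all W)
n=5: W (go to 4, an L position)
n=6: W (go to 4, an L position)
n=7: L (sole option 6(W) is W)
n=8: W (go to 4, an L position)
n=9: L (options 3(W), 6(W), 8(W) are all W)
n=10: W (go to 9, an L position)
n=11: L (sole option 10(W) is W)
n=12: W (go to 4, an L position)
n=13: L (sole option 12(W) is W)
n=14: W (go to 7, an L position)
n=15: L (options 5(W), 10(W), 12(W), 14(W) are all W)
n=16: W (go to 15, an L position)
n=17: L (sole option 16(W) is W)
n=18: W (go to 9, an L position)
n=19: L (sole option 18(W) is W)
n=20: W (go to 15, an L position)
n=21: W (go to 7, an L position)
n=22: W (go to 11, an L position)
n=23: L (sole option 22(W) is W)
n=24: W (go to 23, an L position)
n=25: L (options 20(W), 24(W) are all W)
n=26: W (go to 13, an L position)
n=27: W (go to 9, an L position)
n=28: L (options 14(W), 21(W), 24(W), 26(W), 27(W) are all W)

28: L, 3: W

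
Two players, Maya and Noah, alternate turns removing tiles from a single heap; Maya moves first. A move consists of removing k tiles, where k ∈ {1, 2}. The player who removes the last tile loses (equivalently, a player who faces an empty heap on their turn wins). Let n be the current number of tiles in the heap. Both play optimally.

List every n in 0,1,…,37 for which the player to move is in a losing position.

Classify positions by backward induction: terminal positions (no move available) are W. From any other position, the mover wins iff some move reaches an L.
n=0: no move; the opponent has just taken the last tile and therefore loses → W
n=1: the only move is to 0(W), a W ⇒ L
n=2: can move to 1, which is L ⇒ W
n=3: can move to 1, which is L ⇒ W
n=4: moves to 3(W), 2(W); every one is W ⇒ L
n=5: can move to 4, which is L ⇒ W
n=6: can move to 4, which is L ⇒ W
n=7: moves to 6(W), 5(W); every one is W ⇒ L
n=8: can move to 7, which is L ⇒ W
n=9: can move to 7, which is L ⇒ W
n=10: moves to 9(W), 8(W); every one is W ⇒ L
n=11: can move to 10, which is L ⇒ W
n=12: can move to 10, which is L ⇒ W
n=13: moves to 12(W), 11(W); every one is W ⇒ L
n=14: can move to 13, which is L ⇒ W
n=15: can move to 13, which is L ⇒ W
n=16: moves to 15(W), 14(W); every one is W ⇒ L
n=17: can move to 16, which is L ⇒ W
n=18: can move to 16, which is L ⇒ W
n=19: moves to 18(W), 17(W); every one is W ⇒ L
n=20: can move to 19, which is L ⇒ W
n=21: can move to 19, which is L ⇒ W
n=22: moves to 21(W), 20(W); every one is W ⇒ L
n=23: can move to 22, which is L ⇒ W
n=24: can move to 22, which is L ⇒ W
n=25: moves to 24(W), 23(W); every one is W ⇒ L
n=26: can move to 25, which is L ⇒ W
n=27: can move to 25, which is L ⇒ W
n=28: moves to 27(W), 26(W); every one is W ⇒ L
n=29: can move to 28, which is L ⇒ W
n=30: can move to 28, which is L ⇒ W
n=31: moves to 30(W), 29(W); every one is W ⇒ L
n=32: can move to 31, which is L ⇒ W
n=33: can move to 31, which is L ⇒ W
n=34: moves to 33(W), 32(W); every one is W ⇒ L
n=35: can move to 34, which is L ⇒ W
n=36: can move to 34, which is L ⇒ W
n=37: moves to 36(W), 35(W); every one is W ⇒ L
Reading off the rows marked L gives the requested list; there are 13 such values of n.

1, 4, 7, 10, 13, 16, 19, 22, 25, 28, 31, 34, 37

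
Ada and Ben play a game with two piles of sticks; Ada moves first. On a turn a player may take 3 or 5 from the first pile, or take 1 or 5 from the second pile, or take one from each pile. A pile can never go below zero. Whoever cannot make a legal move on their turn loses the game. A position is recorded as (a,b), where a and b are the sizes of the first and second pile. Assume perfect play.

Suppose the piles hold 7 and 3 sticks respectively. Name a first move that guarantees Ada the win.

Label each position W (a win for the player to move) or L (a loss). A position with no legal move is L; any other position is W exactly when some move reaches an L, and L when every move reaches a W.
No move ever increases a pile, so every position that can arise here has a ≤ 7 and b ≤ 3; it is enough to label the cells with 0 ≤ a ≤ 7 and 0 ≤ b ≤ 3.
Every move lowers a or b (never raises either), so fill the grid row by row in increasing a, and left to right within a row: each cell's successors are then already labelled.
      b=0  b=1  b=2  b=3
a=0:    L    W    L    W
a=1:    L    W    L    W
a=2:    L    W    L    W
a=3:    W    W    W    W
a=4:    W    L    W    L
a=5:    W    L    W    L
a=6:    W    L    W    L
a=7:    W    W    W    W
Cells with no legal move (terminal, hence L): (0,0), (1,0), (2,0).
The remaining L cells, each justified by listing all of its moves:
(0,2): the only move is to (0,1)(W), a W ⇒ L
(1,2): moves to (1,1)(W), (0,1)(W); every one is W ⇒ L
(2,2): moves to (2,1)(W), (1,1)(W); every one is W ⇒ L
(4,1): moves to (1,1)(W), (4,0)(W), (3,0)(W); every one is W ⇒ L
(4,3): moves to (1,3)(W), (4,2)(W), (3,2)(W); every one is W ⇒ L
(5,1): moves to (2,1)(W), (0,1)(W), (5,0)(W), (4,0)(W); every one is W ⇒ L
(5,3): moves to (2,3)(W), (0,3)(W), (5,2)(W), (4,2)(W); every one is W ⇒ L
(6,1): moves to (3,1)(W), (1,1)(W), (6,0)(W), (5,0)(W); every one is W ⇒ L
(6,3): moves to (3,3)(W), (1,3)(W), (6,2)(W), (5,2)(W); every one is W ⇒ L
Every other cell has at least one move into one of the L cells above, so it is W.
From (7,3), the L positions reachable in one move are: (4,3).

Move to (4,3).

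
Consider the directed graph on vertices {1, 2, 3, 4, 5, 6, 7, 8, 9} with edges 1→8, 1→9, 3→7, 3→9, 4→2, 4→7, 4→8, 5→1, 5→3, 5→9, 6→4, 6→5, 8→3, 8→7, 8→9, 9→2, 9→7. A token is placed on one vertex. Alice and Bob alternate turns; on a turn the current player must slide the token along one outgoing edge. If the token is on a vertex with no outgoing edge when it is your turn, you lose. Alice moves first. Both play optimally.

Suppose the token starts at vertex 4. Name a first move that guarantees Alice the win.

Move to 2.

Positions with no move are L. A position that does have a move is losing for the player to move precisely when every available move leads to a winning position for the opponent. Fill in the labels:
Every edge goes from a vertex to one that appears earlier in the order 7, 2, 9, 3, 8, 1, 4, 5, 6, so processing vertices in that order labels each vertex after all of its successors.
7: no outgoing edge → L
2: no outgoing edge → L
9: reaches L-position 2 → W
3: reaches L-position 7 → W
8: reaches L-position 7 → W
1: only reaches 8(W), 9(W), all W → L
4: reaches L-position 2 → W
5: reaches L-position 1 → W
6: only reaches 5(W), 4(W), all W → L
From 4, the L positions reachable in one move are: 2, 7. Any move reaching one of these is winning.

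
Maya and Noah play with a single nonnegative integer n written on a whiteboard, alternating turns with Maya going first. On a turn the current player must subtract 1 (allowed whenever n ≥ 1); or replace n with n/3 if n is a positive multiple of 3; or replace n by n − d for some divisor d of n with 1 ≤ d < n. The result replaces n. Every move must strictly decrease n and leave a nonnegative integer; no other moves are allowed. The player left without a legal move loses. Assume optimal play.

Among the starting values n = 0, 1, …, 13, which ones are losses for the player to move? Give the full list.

Label each position W (a win for the player to move) or L (a loss). A position with no legal move is L; any other position is W exactly when some move reaches an L, and L when every move reaches a W.
n=0: no move → L
n=1: →0(L), so W
n=2: →1(W) only, which is W, so L
n=3: →2(L), so W
n=4: →2(L), so W
n=5: →4(W) only, which is W, so L
n=6: →2(L), so W
n=7: →6(W) only, which is W, so L
n=8: →7(L), so W
n=9: →3(W), 6(W), 8(W) — all W, so L
n=10: →5(L), so W
n=11: →10(W) only, which is W, so L
n=12: →9(L), so W
n=13: →12(W) only, which is W, so L
The losing starting values of n are exactly the entries labelled L in this table (7 of them).

0, 2, 5, 7, 9, 11, 13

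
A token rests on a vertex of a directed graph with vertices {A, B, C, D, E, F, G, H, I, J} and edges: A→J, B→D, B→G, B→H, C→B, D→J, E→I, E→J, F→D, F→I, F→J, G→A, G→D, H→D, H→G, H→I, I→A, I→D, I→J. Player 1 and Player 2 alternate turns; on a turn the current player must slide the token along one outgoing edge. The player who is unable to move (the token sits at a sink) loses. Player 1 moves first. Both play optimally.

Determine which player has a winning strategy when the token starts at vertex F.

Player 1 wins.

Build the W/L table. Terminal = L. A non-terminal position is W if it has a move to some L; otherwise it is L.
Every edge goes from a vertex to one that appears earlier in the order J, D, A, I, F, G, H, B, E, C, so processing vertices in that order labels each vertex after all of its successors.
J: no outgoing edge → L
D: can move to J, which is L ⇒ W
A: can move to J, which is L ⇒ W
I: can move to J, which is L ⇒ W
F: can move to J, which is L ⇒ W
G: moves to A(W), D(W); every one is W ⇒ L
H: can move to G, which is L ⇒ W
B: can move to G, which is L ⇒ W
E: can move to J, which is L ⇒ W
C: the only move is to B(W), a W ⇒ L
From F Player 1 can move to J, reaching an L position.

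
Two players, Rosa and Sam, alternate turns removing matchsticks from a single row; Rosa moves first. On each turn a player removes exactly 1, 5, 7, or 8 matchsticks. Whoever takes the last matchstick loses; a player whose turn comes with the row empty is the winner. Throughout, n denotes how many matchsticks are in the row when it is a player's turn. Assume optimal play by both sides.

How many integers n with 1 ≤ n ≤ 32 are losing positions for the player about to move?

Build the W/L table. Terminal = W. A non-terminal position is W if it has a move to some L; otherwise it is L.
n=0: no move; the opponent has just taken the last matchstick and therefore loses → W
n=1: the only move is to 0(W), a W ⇒ L
n=2: can move to 1, which is L ⇒ W
n=3: the only move is to 2(W), a W ⇒ L
n=4: can move to 3, which is L ⇒ W
n=5: moves to 4(W), 0(W); every one is W ⇒ L
n=6: can move to 5, which is L ⇒ W
n=7: moves to 6(W), 2(W), 0(W); every one is W ⇒ L
n=8: can move to 7, which is L ⇒ W
n=9: can move to 1, which is L ⇒ W
n=10: can move to 5, which is L ⇒ W
n=11: can move to 3, which is L ⇒ W
n=12: can move to 7, which is L ⇒ W
n=13: can move to 5, which is L ⇒ W
n=14: can move to 7, which is L ⇒ W
n=15: can move to 7, which is L ⇒ W
n=16: moves to 15(W), 11(W), 9(W), 8(W); every one is W ⇒ L
n=17: can move to 16, which is L ⇒ W
n=18: moves to 17(W), 13(W), 11(W), 10(W); every one is W ⇒ L
n=19: can move to 18, which is L ⇒ W
n=20: moves to 19(W), 15(W), 13(W), 12(W); every one is W ⇒ L
n=21: can move to 20, which is L ⇒ W
n=22: moves to 21(W), 17(W), 15(W), 14(W); every one is W ⇒ L
n=23: can move to 22, which is L ⇒ W
n=24: can move to 16, which is L ⇒ W
n=25: can move to 20, which is L ⇒ W
n=26: can move to 18, which is L ⇒ W
n=27: can move to 22, which is L ⇒ W
n=28: can move to 20, which is L ⇒ W
n=29: can move to 22, which is L ⇒ W
n=30: can move to 22, which is L ⇒ W
n=31: moves to 30(W), 26(W), 24(W), 23(W); every one is W ⇒ L
n=32: can move to 31, which is L ⇒ W
L entries with 1 ≤ n ≤ 32 (the range starts at n=1): n = 1, 3, 5, 7, 16, 18, 20, 22, 31; that makes 9.

9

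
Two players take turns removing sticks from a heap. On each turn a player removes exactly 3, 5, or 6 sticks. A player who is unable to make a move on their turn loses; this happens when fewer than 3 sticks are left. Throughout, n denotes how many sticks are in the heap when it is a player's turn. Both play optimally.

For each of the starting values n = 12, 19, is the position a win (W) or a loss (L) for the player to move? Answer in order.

12: W, 19: L

Classify positions by backward induction: terminal positions (no move available) are L. From any other position, the mover wins iff some move reaches an L.
n=0: no move → L
n=1: no move → L
n=2: no move → L
n=3: W (go to 0, an L position)
n=4: W (go to 1, an L position)
n=5: W (go to 2, an L position)
n=6: W (go to 1, an L position)
n=7: W (go to 2, an L position)
n=8: W (go to 2, an L position)
n=9: L (options 6(W), 4(W), 3(W) are all W)
n=10: L (options 7(W), 5(W), 4(W) are all W)
n=11: L (options 8(W), 6(W), 5(W) are all W)
n=12: W (go to 9, an L position)
n=13: W (go to 10, an L position)
n=14: W (go to 11, an L position)
n=15: W (go to 10, an L position)
n=16: W (go to 11, an L position)
n=17: W (go to 11, an L position)
n=18: L (options 15(W), 13(W), 12(W) are all W)
n=19: L (options 16(W), 14(W), 13(W) are all W)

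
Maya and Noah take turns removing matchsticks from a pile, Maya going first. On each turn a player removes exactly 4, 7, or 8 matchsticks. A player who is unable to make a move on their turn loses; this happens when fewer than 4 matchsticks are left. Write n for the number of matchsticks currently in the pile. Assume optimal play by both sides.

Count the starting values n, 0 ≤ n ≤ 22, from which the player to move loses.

Positions with no move are L. A position that does have a move is losing for the player to move precisely when every available move leads to a winning position for the opponent. Fill in the labels:
n=0: no move → L
n=1: no move → L
n=2: no move → L
n=3: no move → L
n=4: can move to 0, which is L ⇒ W
n=5: can move to 1, which is L ⇒ W
n=6: can move to 2, which is L ⇒ W
n=7: can move to 3, which is L ⇒ W
n=8: can move to 1, which is L ⇒ W
n=9: can move to 2, which is L ⇒ W
n=10: can move to 3, which is L ⇒ W
n=11: can move to 3, which is L ⇒ W
n=12: moves to 8(W), 5(W), 4(W); every one is W ⇒ L
n=13: moves to 9(W), 6(W), 5(W); every one is W ⇒ L
n=14: moves to 10(W), 7(W), 6(W); every one is W ⇒ L
n=15: moves to 11(W), 8(W), 7(W); every one is W ⇒ L
n=16: can move to 12, which is L ⇒ W
n=17: can move to 13, which is L ⇒ W
n=18: can move to 14, which is L ⇒ W
n=19: can move to 15, which is L ⇒ W
n=20: can move to 13, which is L ⇒ W
n=21: can move to 14, which is L ⇒ W
n=22: can move to 15, which is L ⇒ W
L entries with 0 ≤ n ≤ 22: n = 0, 1, 2, 3, 12, 13, 14, 15; that makes 8.

8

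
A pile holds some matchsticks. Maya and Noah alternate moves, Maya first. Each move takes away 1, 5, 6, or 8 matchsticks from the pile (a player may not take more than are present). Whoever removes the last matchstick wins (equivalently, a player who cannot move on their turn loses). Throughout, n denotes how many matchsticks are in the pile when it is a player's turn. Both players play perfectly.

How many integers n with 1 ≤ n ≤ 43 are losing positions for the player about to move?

11

Use the standard recursion: the mover loses at a terminal position; elsewhere, the mover wins exactly when some move hands the opponent an L position.
n=0: no move → L
n=1: →0(L), so W
n=2: →1(W) only, which is W, so L
n=3: →2(L), so W
n=4: →3(W) only, which is W, so L
n=5: →4(L), so W
n=6: →0(L), so W
n=7: →2(L), so W
n=8: →2(L), so W
n=9: →4(L), so W
n=10: →4(L), so W
n=11: →10(W), 6(W), 5(W), 3(W) — all W, so L
n=12: →11(L), so W
n=13: →12(W), 8(W), 7(W), 5(W) — all W, so L
n=14: →13(L), so W
n=15: →14(W), 10(W), 9(W), 7(W) — all W, so L
n=16: →15(L), so W
n=17: →11(L), so W
n=18: →13(L), so W
n=19: →13(L), so W
n=20: →15(L), so W
n=21: →15(L), so W
n=22: →21(W), 17(W), 16(W), 14(W) — all W, so L
n=23: →22(L), so W
n=24: →23(W), 19(W), 18(W), 16(W) — all W, so L
n=25: →24(L), so W
n=26: →25(W), 21(W), 20(W), 18(W) — all W, so L
n=27: →26(L), so W
n=28: →22(L), so W
n=29: →24(L), so W
n=30: →24(L), so W
n=31: →26(L), so W
n=32: →26(L), so W
n=33: →32(W), 28(W), 27(W), 25(W) — all W, so L
n=34: →33(L), so W
n=35: →34(W), 30(W), 29(W), 27(W) — all W, so L
n=36: →35(L), so W
n=37: →36(W), 32(W), 31(W), 29(W) — all W, so L
n=38: →37(L), so W
n=39: →33(L), so W
n=40: →35(L), so W
n=41: →35(L), so W
n=42: →37(L), so W
n=43: →37(L), so W
L entries with 1 ≤ n ≤ 43 (n=0 is outside the asked range and is not counted): n = 2, 4, 11, 13, 15, 22, 24, 26, 33, 35, 37; that makes 11.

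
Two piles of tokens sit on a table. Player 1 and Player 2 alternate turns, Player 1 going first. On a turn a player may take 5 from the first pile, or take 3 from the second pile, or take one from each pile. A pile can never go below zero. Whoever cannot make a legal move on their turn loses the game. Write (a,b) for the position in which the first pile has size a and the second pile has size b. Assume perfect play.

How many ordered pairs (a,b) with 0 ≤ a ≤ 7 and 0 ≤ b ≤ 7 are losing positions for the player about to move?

Work bottom-up. With no move the player to move loses. Otherwise the position is W if at least one move leads to an L position for the opponent, and L if every move leads to a W.
Every move lowers a or b (never raises either), so fill the grid row by row in increasing a, and left to right within a row: each cell's successors are then already labelled.
      b=0  b=1  b=2  b=3  b=4  b=5  b=6  b=7
a=0:    L    L    L    W    W    W    L    L
a=1:    L    W    W    W    L    L    L    W
a=2:    L    W    L    W    L    W    W    W
a=3:    L    W    L    W    L    W    L    W
a=4:    L    W    L    W    L    W    L    W
a=5:    W    W    W    W    L    W    W    W
a=6:    W    L    L    L    W    W    W    L
a=7:    W    L    W    W    W    L    L    L
Cells with no legal move (terminal, hence L): (0,0), (0,1), (0,2), (1,0), (2,0), (3,0), (4,0).
The remaining L cells, each justified by listing all of its moves:
(0,6): →(0,3)(W) only, which is W, so L
(0,7): →(0,4)(W) only, which is W, so L
(1,4): →(1,1)(W), (0,3)(W) — all W, so L
(1,5): →(1,2)(W), (0,4)(W) — all W, so L
(1,6): →(1,3)(W), (0,5)(W) — all W, so L
(2,2): →(1,1)(W) only, which is W, so L
(2,4): →(2,1)(W), (1,3)(W) — all W, so L
(3,2): →(2,1)(W) only, which is W, so L
(3,4): →(3,1)(W), (2,3)(W) — all W, so L
(3,6): →(3,3)(W), (2,5)(W) — all W, so L
(4,2): →(3,1)(W) only, which is W, so L
(4,4): →(4,1)(W), (3,3)(W) — all W, so L
(4,6): →(4,3)(W), (3,5)(W) — all W, so L
(5,4): →(0,4)(W), (5,1)(W), (4,3)(W) — all W, so L
(6,1): →(1,1)(W), (5,0)(W) — all W, so L
(6,2): →(1,2)(W), (5,1)(W) — all W, so L
(6,3): →(1,3)(W), (6,0)(W), (5,2)(W) — all W, so L
(6,7): →(1,7)(W), (6,4)(W), (5,6)(W) — all W, so L
(7,1): →(2,1)(W), (6,0)(W) — all W, so L
(7,5): →(2,5)(W), (7,2)(W), (6,4)(W) — all W, so L
(7,6): →(2,6)(W), (7,3)(W), (6,5)(W) — all W, so L
(7,7): →(2,7)(W), (7,4)(W), (6,6)(W) — all W, so L
Every other cell has at least one move into one of the L cells above, so it is W.
L cells per row: a=0: 5, a=1: 4, a=2: 3, a=3: 4, a=4: 4, a=5: 1, a=6: 4, a=7: 4; total 29.

29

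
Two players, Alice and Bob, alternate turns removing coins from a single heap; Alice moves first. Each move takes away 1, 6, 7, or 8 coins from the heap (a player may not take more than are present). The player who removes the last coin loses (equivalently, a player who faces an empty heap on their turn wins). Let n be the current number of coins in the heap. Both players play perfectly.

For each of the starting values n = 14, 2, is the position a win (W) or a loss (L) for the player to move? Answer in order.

14: L, 2: W

Use the standard recursion: the mover wins at a terminal position; elsewhere, the mover wins exactly when some move hands the opponent an L position.
n=0: no move; the opponent has just taken the last coin and therefore loses → W
n=1: L (sole option 0(W) is W)
n=2: W (go to 1, an L position)
n=3: L (sole option 2(W) is W)
n=4: W (go to 3, an L position)
n=5: L (sole option 4(W) is W)
n=6: W (go to 5, an L position)
n=7: W (go to 1, an L position)
n=8: W (go to 1, an L position)
n=9: W (go to 3, an L position)
n=10: W (go to 3, an L position)
n=11: W (go to 5, an L position)
n=12: W (go to 5, an L position)
n=13: W (go to 5, an L position)
n=14: L (options 13(W), 8(W), 7(W), 6(W) are all W)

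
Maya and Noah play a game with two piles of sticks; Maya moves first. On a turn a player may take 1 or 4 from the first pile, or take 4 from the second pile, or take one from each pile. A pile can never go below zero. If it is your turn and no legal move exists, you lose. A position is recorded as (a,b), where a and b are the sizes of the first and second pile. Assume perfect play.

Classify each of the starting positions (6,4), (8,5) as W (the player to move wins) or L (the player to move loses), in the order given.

(6,4): W, (8,5): L

Work bottom-up. With no move the player to move loses. Otherwise the position is W if at least one move leads to an L position for the opponent, and L if every move leads to a W.
No move ever increases a pile, so every position that can arise here has a ≤ 8 and b ≤ 5; it is enough to label the cells with 0 ≤ a ≤ 8 and 0 ≤ b ≤ 5.
Every move lowers a or b (never raises either), so fill the grid row by row in increasing a, and left to right within a row: each cell's successors are then already labelled.
      b=0  b=1  b=2  b=3  b=4  b=5
a=0:    L    L    L    L    W    W
a=1:    W    W    W    W    W    L
a=2:    L    L    L    L    W    W
a=3:    W    W    W    W    W    L
a=4:    W    W    W    W    L    W
a=5:    L    L    L    L    W    W
a=6:    W    W    W    W    W    L
a=7:    L    L    L    L    W    W
a=8:    W    W    W    W    W    L
Cells with no legal move (terminal, hence L): (0,0), (0,1), (0,2), (0,3).
The remaining L cells, each justified by listing all of its moves:
(1,5): L (options (0,5)(W), (1,1)(W), (0,4)(W) are all W)
(2,0): L (sole option (1,0)(W) is W)
(2,1): L (options (1,1)(W), (1,0)(W) are all W)
(2,2): L (options (1,2)(W), (1,1)(W) are all W)
(2,3): L (options (1,3)(W), (1,2)(W) are all W)
(3,5): L (options (2,5)(W), (3,1)(W), (2,4)(W) are all W)
(4,4): L (options (3,4)(W), (0,4)(W), (4,0)(W), (3,3)(W) are all W)
(5,0): L (options (4,0)(W), (1,0)(W) are all W)
(5,1): L (options (4,1)(W), (1,1)(W), (4,0)(W) are all W)
(5,2): L (options (4,2)(W), (1,2)(W), (4,1)(W) are all W)
(5,3): L (options (4,3)(W), (1,3)(W), (4,2)(W) are all W)
(6,5): L (options (5,5)(W), (2,5)(W), (6,1)(W), (5,4)(W) are all W)
(7,0): L (options (6,0)(W), (3,0)(W) are all W)
(7,1): L (options (6,1)(W), (3,1)(W), (6,0)(W) are all W)
(7,2): L (options (6,2)(W), (3,2)(W), (6,1)(W) are all W)
(7,3): L (options (6,3)(W), (3,3)(W), (6,2)(W) are all W)
(8,5): L (options (7,5)(W), (4,5)(W), (8,1)(W), (7,4)(W) are all W)
Every other cell has at least one move into one of the L cells above, so it is W.
(6,4): the move to (5,3) reaches an L cell, so W
(8,5): one of the L cells justified above, so L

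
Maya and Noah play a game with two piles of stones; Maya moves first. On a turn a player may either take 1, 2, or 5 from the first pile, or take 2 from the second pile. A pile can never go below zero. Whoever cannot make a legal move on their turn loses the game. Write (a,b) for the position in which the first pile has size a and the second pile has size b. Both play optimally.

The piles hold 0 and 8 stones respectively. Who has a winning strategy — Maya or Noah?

Positions with no move are L. A position that does have a move is losing for the player to move precisely when every available move leads to a winning position for the opponent. Fill in the labels:
No move ever increases a pile, so every position that can arise here has a ≤ 0 and b ≤ 8; it is enough to label the cells with 0 ≤ a ≤ 0 and 0 ≤ b ≤ 8.
Every move lowers a or b (never raises either), so fill the grid row by row in increasing a, and left to right within a row: each cell's successors are then already labelled.
      b=0  b=1  b=2  b=3  b=4  b=5  b=6  b=7  b=8
a=0:    L    L    W    W    L    L    W    W    L
Cells with no legal move (terminal, hence L): (0,0), (0,1).
The remaining L cells, each justified by listing all of its moves:
(0,4): only reaches (0,2)(W), which is W → L
(0,5): only reaches (0,3)(W), which is W → L
(0,8): only reaches (0,6)(W), which is W → L
Every other cell has at least one move into one of the L cells above, so it is W.
The starting position (0,8) is L: whatever Maya does, the opponent receives a W position.

Noah wins.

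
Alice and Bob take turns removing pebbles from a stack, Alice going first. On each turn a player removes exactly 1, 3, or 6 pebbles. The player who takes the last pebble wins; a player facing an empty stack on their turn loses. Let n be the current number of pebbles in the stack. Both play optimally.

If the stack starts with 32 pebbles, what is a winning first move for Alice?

Build the W/L table. Terminal = L. A non-terminal position is W if it has a move to some L; otherwise it is L.
n=0: no move → L
n=1: →0(L), so W
n=2: →1(W) only, which is W, so L
n=3: →2(L), so W
n=4: →3(W), 1(W) — all W, so L
n=5: →4(L), so W
n=6: →0(L), so W
n=7: →4(L), so W
n=8: →2(L), so W
n=9: →8(W), 6(W), 3(W) — all W, so L
n=10: →9(L), so W
n=11: →10(W), 8(W), 5(W) — all W, so L
n=12: →11(L), so W
n=13: →12(W), 10(W), 7(W) — all W, so L
n=14: →13(L), so W
n=15: →9(L), so W
n=16: →13(L), so W
n=17: →11(L), so W
n=18: →17(W), 15(W), 12(W) — all W, so L
n=19: →18(L), so W
n=20: →19(W), 17(W), 14(W) — all W, so L
n=21: →20(L), so W
n=22: →21(W), 19(W), 16(W) — all W, so L
n=23: →22(L), so W
n=24: →18(L), so W
n=25: →22(L), so W
n=26: →20(L), so W
n=27: →26(W), 24(W), 21(W) — all W, so L
n=28: →27(L), so W
n=29: →28(W), 26(W), 23(W) — all W, so L
n=30: →29(L), so W
n=31: →30(W), 28(W), 25(W) — all W, so L
n=32: →31(L), so W
From 32, the L positions reachable in one move are: 31, 29. Any move reaching one of these is winning.

Remove 1, leaving 31.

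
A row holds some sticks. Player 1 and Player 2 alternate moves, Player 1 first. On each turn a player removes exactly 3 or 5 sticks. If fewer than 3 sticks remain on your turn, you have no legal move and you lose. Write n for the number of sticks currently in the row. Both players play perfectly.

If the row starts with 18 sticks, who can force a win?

Work bottom-up. With no move the player to move loses. Otherwise the position is W if at least one move leads to an L position for the opponent, and L if every move leads to a W.
n=0: no move → L
n=1: no move → L
n=2: no move → L
n=3: can move to 0, which is L ⇒ W
n=4: can move to 1, which is L ⇒ W
n=5: can move to 2, which is L ⇒ W
n=6: can move to 1, which is L ⇒ W
n=7: can move to 2, which is L ⇒ W
n=8: moves to 5(W), 3(W); every one is W ⇒ L
n=9: moves to 6(W), 4(W); every one is W ⇒ L
n=10: moves to 7(W), 5(W); every one is W ⇒ L
n=11: can move to 8, which is L ⇒ W
n=12: can move to 9, which is L ⇒ W
n=13: can move to 10, which is L ⇒ W
n=14: can move to 9, which is L ⇒ W
n=15: can move to 10, which is L ⇒ W
n=16: moves to 13(W), 11(W); every one is W ⇒ L
n=17: moves to 14(W), 12(W); every one is W ⇒ L
n=18: moves to 15(W), 13(W); every one is W ⇒ L
Every move from 18 reaches a W position, so the mover loses.

Player 2 wins.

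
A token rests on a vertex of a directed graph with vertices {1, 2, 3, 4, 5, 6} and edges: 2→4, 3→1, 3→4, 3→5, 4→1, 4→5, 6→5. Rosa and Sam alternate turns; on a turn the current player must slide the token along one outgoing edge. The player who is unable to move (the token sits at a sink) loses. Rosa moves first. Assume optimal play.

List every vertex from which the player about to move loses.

Classify positions by backward induction: terminal positions (no move available) are L. From any other position, the mover wins iff some move reaches an L.
Every edge goes from a vertex to one that appears earlier in the order 5, 1, 4, 3, 2, 6, so processing vertices in that order labels each vertex after all of its successors.
5: no outgoing edge → L
1: no outgoing edge → L
4: W (go to 1, an L position)
3: W (go to 1, an L position)
2: L (sole option 4(W) is W)
6: W (go to 5, an L position)
Reading off the rows marked L gives the requested list; there are 3 such vertices.

1, 2, 5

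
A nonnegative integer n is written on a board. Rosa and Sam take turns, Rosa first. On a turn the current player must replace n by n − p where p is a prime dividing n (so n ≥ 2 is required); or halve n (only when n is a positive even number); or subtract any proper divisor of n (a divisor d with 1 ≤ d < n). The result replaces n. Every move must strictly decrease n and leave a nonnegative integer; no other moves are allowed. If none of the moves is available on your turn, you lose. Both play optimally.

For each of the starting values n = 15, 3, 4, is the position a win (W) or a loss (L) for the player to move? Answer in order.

Compute win/loss labels from the base case upward. A position with no move is L. Any other position is W if it can reach an L in one move, else L.
n=0: no move → L
n=1: no move → L
n=2: →0(L), so W
n=3: →0(L), so W
n=4: →2(W), 3(W) — all W, so L
n=5: →0(L), so W
n=6: →4(L), so W
n=7: →0(L), so W
n=8: →4(L), so W
n=9: →6(W), 8(W) — all W, so L
n=10: →9(L), so W
n=11: →0(L), so W
n=12: →9(L), so W
n=13: →0(L), so W
n=14: →7(W), 12(W), 13(W) — all W, so L
n=15: →14(L), so W

15: W, 3: W, 4: L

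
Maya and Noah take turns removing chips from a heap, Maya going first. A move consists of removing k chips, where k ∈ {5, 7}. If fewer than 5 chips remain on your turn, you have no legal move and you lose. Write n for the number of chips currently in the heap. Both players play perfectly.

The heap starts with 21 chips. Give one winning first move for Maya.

Remove 5, leaving 16.

Label each position W (a win for the player to move) or L (a loss). A position with no legal move is L; any other position is W exactly when some move reaches an L, and L when every move reaches a W.
n=0: no move → L
n=1: no move → L
n=2: no move → L
n=3: no move → L
n=4: no move → L
n=5: reaches L-position 0 → W
n=6: reaches L-position 1 → W
n=7: reaches L-position 2 → W
n=8: reaches L-position 3 → W
n=9: reaches L-position 4 → W
n=10: reaches L-position 3 → W
n=11: reaches L-position 4 → W
n=12: only reaches 7(W), 5(W), all W → L
n=13: only reaches 8(W), 6(W), all W → L
n=14: only reaches 9(W), 7(W), all W → L
n=15: only reaches 10(W), 8(W), all W → L
n=16: only reaches 11(W), 9(W), all W → L
n=17: reaches L-position 12 → W
n=18: reaches L-position 13 → W
n=19: reaches L-position 14 → W
n=20: reaches L-position 15 → W
n=21: reaches L-position 16 → W
From 21, the L positions reachable in one move are: 16, 14. Any move reaching one of these is winning.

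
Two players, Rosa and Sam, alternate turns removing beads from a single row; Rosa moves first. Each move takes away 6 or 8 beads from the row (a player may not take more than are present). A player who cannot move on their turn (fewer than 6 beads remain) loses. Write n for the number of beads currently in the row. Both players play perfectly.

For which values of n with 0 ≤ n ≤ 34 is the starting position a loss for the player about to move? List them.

0, 1, 2, 3, 4, 5, 14, 15, 16, 17, 18, 19, 28, 29, 30, 31, 32, 33

Positions with no move are L. A position that does have a move is losing for the player to move precisely when every available move leads to a winning position for the opponent. Fill in the labels:
n=0: no move → L
n=1: no move → L
n=2: no move → L
n=3: no move → L
n=4: no move → L
n=5: no move → L
n=6: W (go to 0, an L position)
n=7: W (go to 1, an L position)
n=8: W (go to 2, an L position)
n=9: W (go to 3, an L position)
n=10: W (go to 4, an L position)
n=11: W (go to 5, an L position)
n=12: W (go to 4, an L position)
n=13: W (go to 5, an L position)
n=14: L (options 8(W), 6(W) are all W)
n=15: L (options 9(W), 7(W) are all W)
n=16: L (options 10(W), 8(W) are all W)
n=17: L (options 11(W), 9(W) are all W)
n=18: L (options 12(W), 10(W) are all W)
n=19: L (options 13(W), 11(W) are all W)
n=20: W (go to 14, an L position)
n=21: W (go to 15, an L position)
n=22: W (go to 16, an L position)
n=23: W (go to 17, an L position)
n=24: W (go to 18, an L position)
n=25: W (go to 19, an L position)
n=26: W (go to 18, an L position)
n=27: W (go to 19, an L position)
n=28: L (options 22(W), 20(W) are all W)
n=29: L (options 23(W), 21(W) are all W)
n=30: L (options 24(W), 22(W) are all W)
n=31: L (options 25(W), 23(W) are all W)
n=32: L (options 26(W), 24(W) are all W)
n=33: L (options 27(W), 25(W) are all W)
n=34: W (go to 28, an L position)
The losing starting values of n are exactly the entries labelled L in this table (18 of them).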